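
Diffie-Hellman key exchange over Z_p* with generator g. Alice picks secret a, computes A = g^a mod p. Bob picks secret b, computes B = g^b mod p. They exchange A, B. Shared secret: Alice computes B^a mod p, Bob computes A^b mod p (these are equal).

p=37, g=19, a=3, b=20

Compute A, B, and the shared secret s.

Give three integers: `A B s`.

Answer: 14 9 26

Derivation:
A = 19^3 mod 37  (bits of 3 = 11)
  bit 0 = 1: r = r^2 * 19 mod 37 = 1^2 * 19 = 1*19 = 19
  bit 1 = 1: r = r^2 * 19 mod 37 = 19^2 * 19 = 28*19 = 14
  -> A = 14
B = 19^20 mod 37  (bits of 20 = 10100)
  bit 0 = 1: r = r^2 * 19 mod 37 = 1^2 * 19 = 1*19 = 19
  bit 1 = 0: r = r^2 mod 37 = 19^2 = 28
  bit 2 = 1: r = r^2 * 19 mod 37 = 28^2 * 19 = 7*19 = 22
  bit 3 = 0: r = r^2 mod 37 = 22^2 = 3
  bit 4 = 0: r = r^2 mod 37 = 3^2 = 9
  -> B = 9
s = B^a = 9^3 mod 37  (bits of 3 = 11)
  bit 0 = 1: r = r^2 * 9 mod 37 = 1^2 * 9 = 1*9 = 9
  bit 1 = 1: r = r^2 * 9 mod 37 = 9^2 * 9 = 7*9 = 26
  -> s = B^a = 26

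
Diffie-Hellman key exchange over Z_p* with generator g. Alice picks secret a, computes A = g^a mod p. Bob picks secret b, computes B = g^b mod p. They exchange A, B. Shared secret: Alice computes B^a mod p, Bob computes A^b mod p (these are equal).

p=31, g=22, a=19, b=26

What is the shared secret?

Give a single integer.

Answer: 7

Derivation:
A = 22^19 mod 31  (bits of 19 = 10011)
  bit 0 = 1: r = r^2 * 22 mod 31 = 1^2 * 22 = 1*22 = 22
  bit 1 = 0: r = r^2 mod 31 = 22^2 = 19
  bit 2 = 0: r = r^2 mod 31 = 19^2 = 20
  bit 3 = 1: r = r^2 * 22 mod 31 = 20^2 * 22 = 28*22 = 27
  bit 4 = 1: r = r^2 * 22 mod 31 = 27^2 * 22 = 16*22 = 11
  -> A = 11
B = 22^26 mod 31  (bits of 26 = 11010)
  bit 0 = 1: r = r^2 * 22 mod 31 = 1^2 * 22 = 1*22 = 22
  bit 1 = 1: r = r^2 * 22 mod 31 = 22^2 * 22 = 19*22 = 15
  bit 2 = 0: r = r^2 mod 31 = 15^2 = 8
  bit 3 = 1: r = r^2 * 22 mod 31 = 8^2 * 22 = 2*22 = 13
  bit 4 = 0: r = r^2 mod 31 = 13^2 = 14
  -> B = 14
s = B^a = 14^19 mod 31  (bits of 19 = 10011)
  bit 0 = 1: r = r^2 * 14 mod 31 = 1^2 * 14 = 1*14 = 14
  bit 1 = 0: r = r^2 mod 31 = 14^2 = 10
  bit 2 = 0: r = r^2 mod 31 = 10^2 = 7
  bit 3 = 1: r = r^2 * 14 mod 31 = 7^2 * 14 = 18*14 = 4
  bit 4 = 1: r = r^2 * 14 mod 31 = 4^2 * 14 = 16*14 = 7
  -> s = B^a = 7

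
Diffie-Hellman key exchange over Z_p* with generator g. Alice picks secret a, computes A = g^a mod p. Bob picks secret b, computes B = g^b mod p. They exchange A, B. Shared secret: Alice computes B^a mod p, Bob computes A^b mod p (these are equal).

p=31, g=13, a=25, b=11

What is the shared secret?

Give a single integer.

Answer: 6

Derivation:
A = 13^25 mod 31  (bits of 25 = 11001)
  bit 0 = 1: r = r^2 * 13 mod 31 = 1^2 * 13 = 1*13 = 13
  bit 1 = 1: r = r^2 * 13 mod 31 = 13^2 * 13 = 14*13 = 27
  bit 2 = 0: r = r^2 mod 31 = 27^2 = 16
  bit 3 = 0: r = r^2 mod 31 = 16^2 = 8
  bit 4 = 1: r = r^2 * 13 mod 31 = 8^2 * 13 = 2*13 = 26
  -> A = 26
B = 13^11 mod 31  (bits of 11 = 1011)
  bit 0 = 1: r = r^2 * 13 mod 31 = 1^2 * 13 = 1*13 = 13
  bit 1 = 0: r = r^2 mod 31 = 13^2 = 14
  bit 2 = 1: r = r^2 * 13 mod 31 = 14^2 * 13 = 10*13 = 6
  bit 3 = 1: r = r^2 * 13 mod 31 = 6^2 * 13 = 5*13 = 3
  -> B = 3
s = B^a = 3^25 mod 31  (bits of 25 = 11001)
  bit 0 = 1: r = r^2 * 3 mod 31 = 1^2 * 3 = 1*3 = 3
  bit 1 = 1: r = r^2 * 3 mod 31 = 3^2 * 3 = 9*3 = 27
  bit 2 = 0: r = r^2 mod 31 = 27^2 = 16
  bit 3 = 0: r = r^2 mod 31 = 16^2 = 8
  bit 4 = 1: r = r^2 * 3 mod 31 = 8^2 * 3 = 2*3 = 6
  -> s = B^a = 6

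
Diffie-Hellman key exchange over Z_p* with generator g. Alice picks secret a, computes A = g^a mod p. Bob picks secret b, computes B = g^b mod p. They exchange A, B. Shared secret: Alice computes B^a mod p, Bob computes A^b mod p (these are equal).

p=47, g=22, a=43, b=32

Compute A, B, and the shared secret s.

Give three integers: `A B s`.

A = 22^43 mod 47  (bits of 43 = 101011)
  bit 0 = 1: r = r^2 * 22 mod 47 = 1^2 * 22 = 1*22 = 22
  bit 1 = 0: r = r^2 mod 47 = 22^2 = 14
  bit 2 = 1: r = r^2 * 22 mod 47 = 14^2 * 22 = 8*22 = 35
  bit 3 = 0: r = r^2 mod 47 = 35^2 = 3
  bit 4 = 1: r = r^2 * 22 mod 47 = 3^2 * 22 = 9*22 = 10
  bit 5 = 1: r = r^2 * 22 mod 47 = 10^2 * 22 = 6*22 = 38
  -> A = 38
B = 22^32 mod 47  (bits of 32 = 100000)
  bit 0 = 1: r = r^2 * 22 mod 47 = 1^2 * 22 = 1*22 = 22
  bit 1 = 0: r = r^2 mod 47 = 22^2 = 14
  bit 2 = 0: r = r^2 mod 47 = 14^2 = 8
  bit 3 = 0: r = r^2 mod 47 = 8^2 = 17
  bit 4 = 0: r = r^2 mod 47 = 17^2 = 7
  bit 5 = 0: r = r^2 mod 47 = 7^2 = 2
  -> B = 2
s = B^a = 2^43 mod 47  (bits of 43 = 101011)
  bit 0 = 1: r = r^2 * 2 mod 47 = 1^2 * 2 = 1*2 = 2
  bit 1 = 0: r = r^2 mod 47 = 2^2 = 4
  bit 2 = 1: r = r^2 * 2 mod 47 = 4^2 * 2 = 16*2 = 32
  bit 3 = 0: r = r^2 mod 47 = 32^2 = 37
  bit 4 = 1: r = r^2 * 2 mod 47 = 37^2 * 2 = 6*2 = 12
  bit 5 = 1: r = r^2 * 2 mod 47 = 12^2 * 2 = 3*2 = 6
  -> s = B^a = 6

Answer: 38 2 6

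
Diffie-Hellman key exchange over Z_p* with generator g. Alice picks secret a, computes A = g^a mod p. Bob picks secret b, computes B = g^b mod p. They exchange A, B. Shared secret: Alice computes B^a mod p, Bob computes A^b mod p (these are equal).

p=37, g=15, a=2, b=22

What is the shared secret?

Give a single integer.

Answer: 7

Derivation:
A = 15^2 mod 37  (bits of 2 = 10)
  bit 0 = 1: r = r^2 * 15 mod 37 = 1^2 * 15 = 1*15 = 15
  bit 1 = 0: r = r^2 mod 37 = 15^2 = 3
  -> A = 3
B = 15^22 mod 37  (bits of 22 = 10110)
  bit 0 = 1: r = r^2 * 15 mod 37 = 1^2 * 15 = 1*15 = 15
  bit 1 = 0: r = r^2 mod 37 = 15^2 = 3
  bit 2 = 1: r = r^2 * 15 mod 37 = 3^2 * 15 = 9*15 = 24
  bit 3 = 1: r = r^2 * 15 mod 37 = 24^2 * 15 = 21*15 = 19
  bit 4 = 0: r = r^2 mod 37 = 19^2 = 28
  -> B = 28
s = B^a = 28^2 mod 37  (bits of 2 = 10)
  bit 0 = 1: r = r^2 * 28 mod 37 = 1^2 * 28 = 1*28 = 28
  bit 1 = 0: r = r^2 mod 37 = 28^2 = 7
  -> s = B^a = 7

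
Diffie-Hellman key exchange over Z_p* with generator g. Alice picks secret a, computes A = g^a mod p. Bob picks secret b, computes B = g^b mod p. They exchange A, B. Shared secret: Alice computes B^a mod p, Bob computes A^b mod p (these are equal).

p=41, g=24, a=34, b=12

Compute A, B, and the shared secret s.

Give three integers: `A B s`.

Answer: 36 23 16

Derivation:
A = 24^34 mod 41  (bits of 34 = 100010)
  bit 0 = 1: r = r^2 * 24 mod 41 = 1^2 * 24 = 1*24 = 24
  bit 1 = 0: r = r^2 mod 41 = 24^2 = 2
  bit 2 = 0: r = r^2 mod 41 = 2^2 = 4
  bit 3 = 0: r = r^2 mod 41 = 4^2 = 16
  bit 4 = 1: r = r^2 * 24 mod 41 = 16^2 * 24 = 10*24 = 35
  bit 5 = 0: r = r^2 mod 41 = 35^2 = 36
  -> A = 36
B = 24^12 mod 41  (bits of 12 = 1100)
  bit 0 = 1: r = r^2 * 24 mod 41 = 1^2 * 24 = 1*24 = 24
  bit 1 = 1: r = r^2 * 24 mod 41 = 24^2 * 24 = 2*24 = 7
  bit 2 = 0: r = r^2 mod 41 = 7^2 = 8
  bit 3 = 0: r = r^2 mod 41 = 8^2 = 23
  -> B = 23
s = B^a = 23^34 mod 41  (bits of 34 = 100010)
  bit 0 = 1: r = r^2 * 23 mod 41 = 1^2 * 23 = 1*23 = 23
  bit 1 = 0: r = r^2 mod 41 = 23^2 = 37
  bit 2 = 0: r = r^2 mod 41 = 37^2 = 16
  bit 3 = 0: r = r^2 mod 41 = 16^2 = 10
  bit 4 = 1: r = r^2 * 23 mod 41 = 10^2 * 23 = 18*23 = 4
  bit 5 = 0: r = r^2 mod 41 = 4^2 = 16
  -> s = B^a = 16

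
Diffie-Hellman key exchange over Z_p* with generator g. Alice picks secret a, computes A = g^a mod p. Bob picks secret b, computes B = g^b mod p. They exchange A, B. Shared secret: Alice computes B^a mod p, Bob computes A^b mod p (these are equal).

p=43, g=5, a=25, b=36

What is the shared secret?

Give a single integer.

Answer: 11

Derivation:
A = 5^25 mod 43  (bits of 25 = 11001)
  bit 0 = 1: r = r^2 * 5 mod 43 = 1^2 * 5 = 1*5 = 5
  bit 1 = 1: r = r^2 * 5 mod 43 = 5^2 * 5 = 25*5 = 39
  bit 2 = 0: r = r^2 mod 43 = 39^2 = 16
  bit 3 = 0: r = r^2 mod 43 = 16^2 = 41
  bit 4 = 1: r = r^2 * 5 mod 43 = 41^2 * 5 = 4*5 = 20
  -> A = 20
B = 5^36 mod 43  (bits of 36 = 100100)
  bit 0 = 1: r = r^2 * 5 mod 43 = 1^2 * 5 = 1*5 = 5
  bit 1 = 0: r = r^2 mod 43 = 5^2 = 25
  bit 2 = 0: r = r^2 mod 43 = 25^2 = 23
  bit 3 = 1: r = r^2 * 5 mod 43 = 23^2 * 5 = 13*5 = 22
  bit 4 = 0: r = r^2 mod 43 = 22^2 = 11
  bit 5 = 0: r = r^2 mod 43 = 11^2 = 35
  -> B = 35
s = B^a = 35^25 mod 43  (bits of 25 = 11001)
  bit 0 = 1: r = r^2 * 35 mod 43 = 1^2 * 35 = 1*35 = 35
  bit 1 = 1: r = r^2 * 35 mod 43 = 35^2 * 35 = 21*35 = 4
  bit 2 = 0: r = r^2 mod 43 = 4^2 = 16
  bit 3 = 0: r = r^2 mod 43 = 16^2 = 41
  bit 4 = 1: r = r^2 * 35 mod 43 = 41^2 * 35 = 4*35 = 11
  -> s = B^a = 11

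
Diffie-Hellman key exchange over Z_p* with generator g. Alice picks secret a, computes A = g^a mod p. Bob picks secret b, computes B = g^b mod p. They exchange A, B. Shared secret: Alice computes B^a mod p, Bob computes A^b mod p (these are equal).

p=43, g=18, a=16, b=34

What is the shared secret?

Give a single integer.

Answer: 15

Derivation:
A = 18^16 mod 43  (bits of 16 = 10000)
  bit 0 = 1: r = r^2 * 18 mod 43 = 1^2 * 18 = 1*18 = 18
  bit 1 = 0: r = r^2 mod 43 = 18^2 = 23
  bit 2 = 0: r = r^2 mod 43 = 23^2 = 13
  bit 3 = 0: r = r^2 mod 43 = 13^2 = 40
  bit 4 = 0: r = r^2 mod 43 = 40^2 = 9
  -> A = 9
B = 18^34 mod 43  (bits of 34 = 100010)
  bit 0 = 1: r = r^2 * 18 mod 43 = 1^2 * 18 = 1*18 = 18
  bit 1 = 0: r = r^2 mod 43 = 18^2 = 23
  bit 2 = 0: r = r^2 mod 43 = 23^2 = 13
  bit 3 = 0: r = r^2 mod 43 = 13^2 = 40
  bit 4 = 1: r = r^2 * 18 mod 43 = 40^2 * 18 = 9*18 = 33
  bit 5 = 0: r = r^2 mod 43 = 33^2 = 14
  -> B = 14
s = B^a = 14^16 mod 43  (bits of 16 = 10000)
  bit 0 = 1: r = r^2 * 14 mod 43 = 1^2 * 14 = 1*14 = 14
  bit 1 = 0: r = r^2 mod 43 = 14^2 = 24
  bit 2 = 0: r = r^2 mod 43 = 24^2 = 17
  bit 3 = 0: r = r^2 mod 43 = 17^2 = 31
  bit 4 = 0: r = r^2 mod 43 = 31^2 = 15
  -> s = B^a = 15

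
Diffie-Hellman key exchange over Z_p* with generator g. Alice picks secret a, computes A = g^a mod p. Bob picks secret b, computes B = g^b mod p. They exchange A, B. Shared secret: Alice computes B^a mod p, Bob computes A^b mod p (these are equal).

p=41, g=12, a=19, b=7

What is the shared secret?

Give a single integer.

Answer: 13

Derivation:
A = 12^19 mod 41  (bits of 19 = 10011)
  bit 0 = 1: r = r^2 * 12 mod 41 = 1^2 * 12 = 1*12 = 12
  bit 1 = 0: r = r^2 mod 41 = 12^2 = 21
  bit 2 = 0: r = r^2 mod 41 = 21^2 = 31
  bit 3 = 1: r = r^2 * 12 mod 41 = 31^2 * 12 = 18*12 = 11
  bit 4 = 1: r = r^2 * 12 mod 41 = 11^2 * 12 = 39*12 = 17
  -> A = 17
B = 12^7 mod 41  (bits of 7 = 111)
  bit 0 = 1: r = r^2 * 12 mod 41 = 1^2 * 12 = 1*12 = 12
  bit 1 = 1: r = r^2 * 12 mod 41 = 12^2 * 12 = 21*12 = 6
  bit 2 = 1: r = r^2 * 12 mod 41 = 6^2 * 12 = 36*12 = 22
  -> B = 22
s = B^a = 22^19 mod 41  (bits of 19 = 10011)
  bit 0 = 1: r = r^2 * 22 mod 41 = 1^2 * 22 = 1*22 = 22
  bit 1 = 0: r = r^2 mod 41 = 22^2 = 33
  bit 2 = 0: r = r^2 mod 41 = 33^2 = 23
  bit 3 = 1: r = r^2 * 22 mod 41 = 23^2 * 22 = 37*22 = 35
  bit 4 = 1: r = r^2 * 22 mod 41 = 35^2 * 22 = 36*22 = 13
  -> s = B^a = 13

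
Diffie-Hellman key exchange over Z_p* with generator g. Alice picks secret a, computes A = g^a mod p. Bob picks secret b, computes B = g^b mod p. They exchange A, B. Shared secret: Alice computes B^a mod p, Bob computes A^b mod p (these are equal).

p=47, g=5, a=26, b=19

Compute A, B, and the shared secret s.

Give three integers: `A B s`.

A = 5^26 mod 47  (bits of 26 = 11010)
  bit 0 = 1: r = r^2 * 5 mod 47 = 1^2 * 5 = 1*5 = 5
  bit 1 = 1: r = r^2 * 5 mod 47 = 5^2 * 5 = 25*5 = 31
  bit 2 = 0: r = r^2 mod 47 = 31^2 = 21
  bit 3 = 1: r = r^2 * 5 mod 47 = 21^2 * 5 = 18*5 = 43
  bit 4 = 0: r = r^2 mod 47 = 43^2 = 16
  -> A = 16
B = 5^19 mod 47  (bits of 19 = 10011)
  bit 0 = 1: r = r^2 * 5 mod 47 = 1^2 * 5 = 1*5 = 5
  bit 1 = 0: r = r^2 mod 47 = 5^2 = 25
  bit 2 = 0: r = r^2 mod 47 = 25^2 = 14
  bit 3 = 1: r = r^2 * 5 mod 47 = 14^2 * 5 = 8*5 = 40
  bit 4 = 1: r = r^2 * 5 mod 47 = 40^2 * 5 = 2*5 = 10
  -> B = 10
s = B^a = 10^26 mod 47  (bits of 26 = 11010)
  bit 0 = 1: r = r^2 * 10 mod 47 = 1^2 * 10 = 1*10 = 10
  bit 1 = 1: r = r^2 * 10 mod 47 = 10^2 * 10 = 6*10 = 13
  bit 2 = 0: r = r^2 mod 47 = 13^2 = 28
  bit 3 = 1: r = r^2 * 10 mod 47 = 28^2 * 10 = 32*10 = 38
  bit 4 = 0: r = r^2 mod 47 = 38^2 = 34
  -> s = B^a = 34

Answer: 16 10 34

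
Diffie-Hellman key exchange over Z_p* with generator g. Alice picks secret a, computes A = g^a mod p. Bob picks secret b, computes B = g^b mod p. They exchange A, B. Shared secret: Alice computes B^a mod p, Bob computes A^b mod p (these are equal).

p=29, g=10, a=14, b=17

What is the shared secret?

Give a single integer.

Answer: 28

Derivation:
A = 10^14 mod 29  (bits of 14 = 1110)
  bit 0 = 1: r = r^2 * 10 mod 29 = 1^2 * 10 = 1*10 = 10
  bit 1 = 1: r = r^2 * 10 mod 29 = 10^2 * 10 = 13*10 = 14
  bit 2 = 1: r = r^2 * 10 mod 29 = 14^2 * 10 = 22*10 = 17
  bit 3 = 0: r = r^2 mod 29 = 17^2 = 28
  -> A = 28
B = 10^17 mod 29  (bits of 17 = 10001)
  bit 0 = 1: r = r^2 * 10 mod 29 = 1^2 * 10 = 1*10 = 10
  bit 1 = 0: r = r^2 mod 29 = 10^2 = 13
  bit 2 = 0: r = r^2 mod 29 = 13^2 = 24
  bit 3 = 0: r = r^2 mod 29 = 24^2 = 25
  bit 4 = 1: r = r^2 * 10 mod 29 = 25^2 * 10 = 16*10 = 15
  -> B = 15
s = B^a = 15^14 mod 29  (bits of 14 = 1110)
  bit 0 = 1: r = r^2 * 15 mod 29 = 1^2 * 15 = 1*15 = 15
  bit 1 = 1: r = r^2 * 15 mod 29 = 15^2 * 15 = 22*15 = 11
  bit 2 = 1: r = r^2 * 15 mod 29 = 11^2 * 15 = 5*15 = 17
  bit 3 = 0: r = r^2 mod 29 = 17^2 = 28
  -> s = B^a = 28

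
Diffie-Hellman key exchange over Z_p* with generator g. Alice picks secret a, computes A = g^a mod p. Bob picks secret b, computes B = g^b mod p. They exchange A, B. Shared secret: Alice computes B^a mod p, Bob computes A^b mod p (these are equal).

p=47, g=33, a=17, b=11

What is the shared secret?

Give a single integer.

Answer: 29

Derivation:
A = 33^17 mod 47  (bits of 17 = 10001)
  bit 0 = 1: r = r^2 * 33 mod 47 = 1^2 * 33 = 1*33 = 33
  bit 1 = 0: r = r^2 mod 47 = 33^2 = 8
  bit 2 = 0: r = r^2 mod 47 = 8^2 = 17
  bit 3 = 0: r = r^2 mod 47 = 17^2 = 7
  bit 4 = 1: r = r^2 * 33 mod 47 = 7^2 * 33 = 2*33 = 19
  -> A = 19
B = 33^11 mod 47  (bits of 11 = 1011)
  bit 0 = 1: r = r^2 * 33 mod 47 = 1^2 * 33 = 1*33 = 33
  bit 1 = 0: r = r^2 mod 47 = 33^2 = 8
  bit 2 = 1: r = r^2 * 33 mod 47 = 8^2 * 33 = 17*33 = 44
  bit 3 = 1: r = r^2 * 33 mod 47 = 44^2 * 33 = 9*33 = 15
  -> B = 15
s = B^a = 15^17 mod 47  (bits of 17 = 10001)
  bit 0 = 1: r = r^2 * 15 mod 47 = 1^2 * 15 = 1*15 = 15
  bit 1 = 0: r = r^2 mod 47 = 15^2 = 37
  bit 2 = 0: r = r^2 mod 47 = 37^2 = 6
  bit 3 = 0: r = r^2 mod 47 = 6^2 = 36
  bit 4 = 1: r = r^2 * 15 mod 47 = 36^2 * 15 = 27*15 = 29
  -> s = B^a = 29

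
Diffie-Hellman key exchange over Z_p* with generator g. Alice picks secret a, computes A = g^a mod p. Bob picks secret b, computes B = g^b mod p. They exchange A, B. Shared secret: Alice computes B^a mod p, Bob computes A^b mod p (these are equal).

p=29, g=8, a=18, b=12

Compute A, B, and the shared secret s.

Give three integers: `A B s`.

A = 8^18 mod 29  (bits of 18 = 10010)
  bit 0 = 1: r = r^2 * 8 mod 29 = 1^2 * 8 = 1*8 = 8
  bit 1 = 0: r = r^2 mod 29 = 8^2 = 6
  bit 2 = 0: r = r^2 mod 29 = 6^2 = 7
  bit 3 = 1: r = r^2 * 8 mod 29 = 7^2 * 8 = 20*8 = 15
  bit 4 = 0: r = r^2 mod 29 = 15^2 = 22
  -> A = 22
B = 8^12 mod 29  (bits of 12 = 1100)
  bit 0 = 1: r = r^2 * 8 mod 29 = 1^2 * 8 = 1*8 = 8
  bit 1 = 1: r = r^2 * 8 mod 29 = 8^2 * 8 = 6*8 = 19
  bit 2 = 0: r = r^2 mod 29 = 19^2 = 13
  bit 3 = 0: r = r^2 mod 29 = 13^2 = 24
  -> B = 24
s = B^a = 24^18 mod 29  (bits of 18 = 10010)
  bit 0 = 1: r = r^2 * 24 mod 29 = 1^2 * 24 = 1*24 = 24
  bit 1 = 0: r = r^2 mod 29 = 24^2 = 25
  bit 2 = 0: r = r^2 mod 29 = 25^2 = 16
  bit 3 = 1: r = r^2 * 24 mod 29 = 16^2 * 24 = 24*24 = 25
  bit 4 = 0: r = r^2 mod 29 = 25^2 = 16
  -> s = B^a = 16

Answer: 22 24 16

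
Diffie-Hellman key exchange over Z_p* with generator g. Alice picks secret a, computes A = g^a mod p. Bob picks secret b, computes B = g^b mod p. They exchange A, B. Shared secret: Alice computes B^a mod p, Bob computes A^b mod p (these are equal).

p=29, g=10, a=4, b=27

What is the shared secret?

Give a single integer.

Answer: 23

Derivation:
A = 10^4 mod 29  (bits of 4 = 100)
  bit 0 = 1: r = r^2 * 10 mod 29 = 1^2 * 10 = 1*10 = 10
  bit 1 = 0: r = r^2 mod 29 = 10^2 = 13
  bit 2 = 0: r = r^2 mod 29 = 13^2 = 24
  -> A = 24
B = 10^27 mod 29  (bits of 27 = 11011)
  bit 0 = 1: r = r^2 * 10 mod 29 = 1^2 * 10 = 1*10 = 10
  bit 1 = 1: r = r^2 * 10 mod 29 = 10^2 * 10 = 13*10 = 14
  bit 2 = 0: r = r^2 mod 29 = 14^2 = 22
  bit 3 = 1: r = r^2 * 10 mod 29 = 22^2 * 10 = 20*10 = 26
  bit 4 = 1: r = r^2 * 10 mod 29 = 26^2 * 10 = 9*10 = 3
  -> B = 3
s = B^a = 3^4 mod 29  (bits of 4 = 100)
  bit 0 = 1: r = r^2 * 3 mod 29 = 1^2 * 3 = 1*3 = 3
  bit 1 = 0: r = r^2 mod 29 = 3^2 = 9
  bit 2 = 0: r = r^2 mod 29 = 9^2 = 23
  -> s = B^a = 23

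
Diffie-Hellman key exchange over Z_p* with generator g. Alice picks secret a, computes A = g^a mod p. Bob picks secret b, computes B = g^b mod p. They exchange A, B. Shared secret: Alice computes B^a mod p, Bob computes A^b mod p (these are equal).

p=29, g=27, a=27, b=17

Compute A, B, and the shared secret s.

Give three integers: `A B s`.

Answer: 14 8 11

Derivation:
A = 27^27 mod 29  (bits of 27 = 11011)
  bit 0 = 1: r = r^2 * 27 mod 29 = 1^2 * 27 = 1*27 = 27
  bit 1 = 1: r = r^2 * 27 mod 29 = 27^2 * 27 = 4*27 = 21
  bit 2 = 0: r = r^2 mod 29 = 21^2 = 6
  bit 3 = 1: r = r^2 * 27 mod 29 = 6^2 * 27 = 7*27 = 15
  bit 4 = 1: r = r^2 * 27 mod 29 = 15^2 * 27 = 22*27 = 14
  -> A = 14
B = 27^17 mod 29  (bits of 17 = 10001)
  bit 0 = 1: r = r^2 * 27 mod 29 = 1^2 * 27 = 1*27 = 27
  bit 1 = 0: r = r^2 mod 29 = 27^2 = 4
  bit 2 = 0: r = r^2 mod 29 = 4^2 = 16
  bit 3 = 0: r = r^2 mod 29 = 16^2 = 24
  bit 4 = 1: r = r^2 * 27 mod 29 = 24^2 * 27 = 25*27 = 8
  -> B = 8
s = B^a = 8^27 mod 29  (bits of 27 = 11011)
  bit 0 = 1: r = r^2 * 8 mod 29 = 1^2 * 8 = 1*8 = 8
  bit 1 = 1: r = r^2 * 8 mod 29 = 8^2 * 8 = 6*8 = 19
  bit 2 = 0: r = r^2 mod 29 = 19^2 = 13
  bit 3 = 1: r = r^2 * 8 mod 29 = 13^2 * 8 = 24*8 = 18
  bit 4 = 1: r = r^2 * 8 mod 29 = 18^2 * 8 = 5*8 = 11
  -> s = B^a = 11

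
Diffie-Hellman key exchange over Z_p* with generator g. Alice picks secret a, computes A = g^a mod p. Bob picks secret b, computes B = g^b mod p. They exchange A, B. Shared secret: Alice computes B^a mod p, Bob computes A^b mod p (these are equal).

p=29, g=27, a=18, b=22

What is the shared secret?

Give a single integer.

A = 27^18 mod 29  (bits of 18 = 10010)
  bit 0 = 1: r = r^2 * 27 mod 29 = 1^2 * 27 = 1*27 = 27
  bit 1 = 0: r = r^2 mod 29 = 27^2 = 4
  bit 2 = 0: r = r^2 mod 29 = 4^2 = 16
  bit 3 = 1: r = r^2 * 27 mod 29 = 16^2 * 27 = 24*27 = 10
  bit 4 = 0: r = r^2 mod 29 = 10^2 = 13
  -> A = 13
B = 27^22 mod 29  (bits of 22 = 10110)
  bit 0 = 1: r = r^2 * 27 mod 29 = 1^2 * 27 = 1*27 = 27
  bit 1 = 0: r = r^2 mod 29 = 27^2 = 4
  bit 2 = 1: r = r^2 * 27 mod 29 = 4^2 * 27 = 16*27 = 26
  bit 3 = 1: r = r^2 * 27 mod 29 = 26^2 * 27 = 9*27 = 11
  bit 4 = 0: r = r^2 mod 29 = 11^2 = 5
  -> B = 5
s = B^a = 5^18 mod 29  (bits of 18 = 10010)
  bit 0 = 1: r = r^2 * 5 mod 29 = 1^2 * 5 = 1*5 = 5
  bit 1 = 0: r = r^2 mod 29 = 5^2 = 25
  bit 2 = 0: r = r^2 mod 29 = 25^2 = 16
  bit 3 = 1: r = r^2 * 5 mod 29 = 16^2 * 5 = 24*5 = 4
  bit 4 = 0: r = r^2 mod 29 = 4^2 = 16
  -> s = B^a = 16

Answer: 16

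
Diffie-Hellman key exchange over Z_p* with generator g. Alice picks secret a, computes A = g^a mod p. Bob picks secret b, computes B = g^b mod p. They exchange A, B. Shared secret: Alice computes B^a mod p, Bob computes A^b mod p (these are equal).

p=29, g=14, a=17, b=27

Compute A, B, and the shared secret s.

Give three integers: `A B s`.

Answer: 11 27 8

Derivation:
A = 14^17 mod 29  (bits of 17 = 10001)
  bit 0 = 1: r = r^2 * 14 mod 29 = 1^2 * 14 = 1*14 = 14
  bit 1 = 0: r = r^2 mod 29 = 14^2 = 22
  bit 2 = 0: r = r^2 mod 29 = 22^2 = 20
  bit 3 = 0: r = r^2 mod 29 = 20^2 = 23
  bit 4 = 1: r = r^2 * 14 mod 29 = 23^2 * 14 = 7*14 = 11
  -> A = 11
B = 14^27 mod 29  (bits of 27 = 11011)
  bit 0 = 1: r = r^2 * 14 mod 29 = 1^2 * 14 = 1*14 = 14
  bit 1 = 1: r = r^2 * 14 mod 29 = 14^2 * 14 = 22*14 = 18
  bit 2 = 0: r = r^2 mod 29 = 18^2 = 5
  bit 3 = 1: r = r^2 * 14 mod 29 = 5^2 * 14 = 25*14 = 2
  bit 4 = 1: r = r^2 * 14 mod 29 = 2^2 * 14 = 4*14 = 27
  -> B = 27
s = B^a = 27^17 mod 29  (bits of 17 = 10001)
  bit 0 = 1: r = r^2 * 27 mod 29 = 1^2 * 27 = 1*27 = 27
  bit 1 = 0: r = r^2 mod 29 = 27^2 = 4
  bit 2 = 0: r = r^2 mod 29 = 4^2 = 16
  bit 3 = 0: r = r^2 mod 29 = 16^2 = 24
  bit 4 = 1: r = r^2 * 27 mod 29 = 24^2 * 27 = 25*27 = 8
  -> s = B^a = 8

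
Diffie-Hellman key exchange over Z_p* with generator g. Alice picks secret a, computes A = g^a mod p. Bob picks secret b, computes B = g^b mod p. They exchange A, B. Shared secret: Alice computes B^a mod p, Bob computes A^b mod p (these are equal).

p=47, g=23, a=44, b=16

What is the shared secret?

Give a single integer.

Answer: 42

Derivation:
A = 23^44 mod 47  (bits of 44 = 101100)
  bit 0 = 1: r = r^2 * 23 mod 47 = 1^2 * 23 = 1*23 = 23
  bit 1 = 0: r = r^2 mod 47 = 23^2 = 12
  bit 2 = 1: r = r^2 * 23 mod 47 = 12^2 * 23 = 3*23 = 22
  bit 3 = 1: r = r^2 * 23 mod 47 = 22^2 * 23 = 14*23 = 40
  bit 4 = 0: r = r^2 mod 47 = 40^2 = 2
  bit 5 = 0: r = r^2 mod 47 = 2^2 = 4
  -> A = 4
B = 23^16 mod 47  (bits of 16 = 10000)
  bit 0 = 1: r = r^2 * 23 mod 47 = 1^2 * 23 = 1*23 = 23
  bit 1 = 0: r = r^2 mod 47 = 23^2 = 12
  bit 2 = 0: r = r^2 mod 47 = 12^2 = 3
  bit 3 = 0: r = r^2 mod 47 = 3^2 = 9
  bit 4 = 0: r = r^2 mod 47 = 9^2 = 34
  -> B = 34
s = B^a = 34^44 mod 47  (bits of 44 = 101100)
  bit 0 = 1: r = r^2 * 34 mod 47 = 1^2 * 34 = 1*34 = 34
  bit 1 = 0: r = r^2 mod 47 = 34^2 = 28
  bit 2 = 1: r = r^2 * 34 mod 47 = 28^2 * 34 = 32*34 = 7
  bit 3 = 1: r = r^2 * 34 mod 47 = 7^2 * 34 = 2*34 = 21
  bit 4 = 0: r = r^2 mod 47 = 21^2 = 18
  bit 5 = 0: r = r^2 mod 47 = 18^2 = 42
  -> s = B^a = 42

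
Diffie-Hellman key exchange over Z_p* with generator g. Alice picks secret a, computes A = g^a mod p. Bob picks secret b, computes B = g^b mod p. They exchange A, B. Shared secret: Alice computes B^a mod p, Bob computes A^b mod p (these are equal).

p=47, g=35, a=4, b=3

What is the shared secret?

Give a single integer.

A = 35^4 mod 47  (bits of 4 = 100)
  bit 0 = 1: r = r^2 * 35 mod 47 = 1^2 * 35 = 1*35 = 35
  bit 1 = 0: r = r^2 mod 47 = 35^2 = 3
  bit 2 = 0: r = r^2 mod 47 = 3^2 = 9
  -> A = 9
B = 35^3 mod 47  (bits of 3 = 11)
  bit 0 = 1: r = r^2 * 35 mod 47 = 1^2 * 35 = 1*35 = 35
  bit 1 = 1: r = r^2 * 35 mod 47 = 35^2 * 35 = 3*35 = 11
  -> B = 11
s = B^a = 11^4 mod 47  (bits of 4 = 100)
  bit 0 = 1: r = r^2 * 11 mod 47 = 1^2 * 11 = 1*11 = 11
  bit 1 = 0: r = r^2 mod 47 = 11^2 = 27
  bit 2 = 0: r = r^2 mod 47 = 27^2 = 24
  -> s = B^a = 24

Answer: 24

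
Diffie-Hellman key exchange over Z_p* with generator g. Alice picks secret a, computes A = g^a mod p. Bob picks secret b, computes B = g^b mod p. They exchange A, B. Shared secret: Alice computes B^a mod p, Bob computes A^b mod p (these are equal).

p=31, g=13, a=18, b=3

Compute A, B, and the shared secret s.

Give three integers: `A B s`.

A = 13^18 mod 31  (bits of 18 = 10010)
  bit 0 = 1: r = r^2 * 13 mod 31 = 1^2 * 13 = 1*13 = 13
  bit 1 = 0: r = r^2 mod 31 = 13^2 = 14
  bit 2 = 0: r = r^2 mod 31 = 14^2 = 10
  bit 3 = 1: r = r^2 * 13 mod 31 = 10^2 * 13 = 7*13 = 29
  bit 4 = 0: r = r^2 mod 31 = 29^2 = 4
  -> A = 4
B = 13^3 mod 31  (bits of 3 = 11)
  bit 0 = 1: r = r^2 * 13 mod 31 = 1^2 * 13 = 1*13 = 13
  bit 1 = 1: r = r^2 * 13 mod 31 = 13^2 * 13 = 14*13 = 27
  -> B = 27
s = B^a = 27^18 mod 31  (bits of 18 = 10010)
  bit 0 = 1: r = r^2 * 27 mod 31 = 1^2 * 27 = 1*27 = 27
  bit 1 = 0: r = r^2 mod 31 = 27^2 = 16
  bit 2 = 0: r = r^2 mod 31 = 16^2 = 8
  bit 3 = 1: r = r^2 * 27 mod 31 = 8^2 * 27 = 2*27 = 23
  bit 4 = 0: r = r^2 mod 31 = 23^2 = 2
  -> s = B^a = 2

Answer: 4 27 2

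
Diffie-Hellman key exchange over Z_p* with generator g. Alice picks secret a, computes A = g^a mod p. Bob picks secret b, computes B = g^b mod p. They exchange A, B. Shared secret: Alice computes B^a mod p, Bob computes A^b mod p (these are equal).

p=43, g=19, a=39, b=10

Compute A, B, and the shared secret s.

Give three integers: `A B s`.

A = 19^39 mod 43  (bits of 39 = 100111)
  bit 0 = 1: r = r^2 * 19 mod 43 = 1^2 * 19 = 1*19 = 19
  bit 1 = 0: r = r^2 mod 43 = 19^2 = 17
  bit 2 = 0: r = r^2 mod 43 = 17^2 = 31
  bit 3 = 1: r = r^2 * 19 mod 43 = 31^2 * 19 = 15*19 = 27
  bit 4 = 1: r = r^2 * 19 mod 43 = 27^2 * 19 = 41*19 = 5
  bit 5 = 1: r = r^2 * 19 mod 43 = 5^2 * 19 = 25*19 = 2
  -> A = 2
B = 19^10 mod 43  (bits of 10 = 1010)
  bit 0 = 1: r = r^2 * 19 mod 43 = 1^2 * 19 = 1*19 = 19
  bit 1 = 0: r = r^2 mod 43 = 19^2 = 17
  bit 2 = 1: r = r^2 * 19 mod 43 = 17^2 * 19 = 31*19 = 30
  bit 3 = 0: r = r^2 mod 43 = 30^2 = 40
  -> B = 40
s = B^a = 40^39 mod 43  (bits of 39 = 100111)
  bit 0 = 1: r = r^2 * 40 mod 43 = 1^2 * 40 = 1*40 = 40
  bit 1 = 0: r = r^2 mod 43 = 40^2 = 9
  bit 2 = 0: r = r^2 mod 43 = 9^2 = 38
  bit 3 = 1: r = r^2 * 40 mod 43 = 38^2 * 40 = 25*40 = 11
  bit 4 = 1: r = r^2 * 40 mod 43 = 11^2 * 40 = 35*40 = 24
  bit 5 = 1: r = r^2 * 40 mod 43 = 24^2 * 40 = 17*40 = 35
  -> s = B^a = 35

Answer: 2 40 35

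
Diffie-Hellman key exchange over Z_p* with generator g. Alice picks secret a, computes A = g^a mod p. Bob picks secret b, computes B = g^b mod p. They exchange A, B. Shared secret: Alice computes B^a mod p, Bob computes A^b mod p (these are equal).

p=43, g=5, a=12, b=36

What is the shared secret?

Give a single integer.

Answer: 41

Derivation:
A = 5^12 mod 43  (bits of 12 = 1100)
  bit 0 = 1: r = r^2 * 5 mod 43 = 1^2 * 5 = 1*5 = 5
  bit 1 = 1: r = r^2 * 5 mod 43 = 5^2 * 5 = 25*5 = 39
  bit 2 = 0: r = r^2 mod 43 = 39^2 = 16
  bit 3 = 0: r = r^2 mod 43 = 16^2 = 41
  -> A = 41
B = 5^36 mod 43  (bits of 36 = 100100)
  bit 0 = 1: r = r^2 * 5 mod 43 = 1^2 * 5 = 1*5 = 5
  bit 1 = 0: r = r^2 mod 43 = 5^2 = 25
  bit 2 = 0: r = r^2 mod 43 = 25^2 = 23
  bit 3 = 1: r = r^2 * 5 mod 43 = 23^2 * 5 = 13*5 = 22
  bit 4 = 0: r = r^2 mod 43 = 22^2 = 11
  bit 5 = 0: r = r^2 mod 43 = 11^2 = 35
  -> B = 35
s = B^a = 35^12 mod 43  (bits of 12 = 1100)
  bit 0 = 1: r = r^2 * 35 mod 43 = 1^2 * 35 = 1*35 = 35
  bit 1 = 1: r = r^2 * 35 mod 43 = 35^2 * 35 = 21*35 = 4
  bit 2 = 0: r = r^2 mod 43 = 4^2 = 16
  bit 3 = 0: r = r^2 mod 43 = 16^2 = 41
  -> s = B^a = 41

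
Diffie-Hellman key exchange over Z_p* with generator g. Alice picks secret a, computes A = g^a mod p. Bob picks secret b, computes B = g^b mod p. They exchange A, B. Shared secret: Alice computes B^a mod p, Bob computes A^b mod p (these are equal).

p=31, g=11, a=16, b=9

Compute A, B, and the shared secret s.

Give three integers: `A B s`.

Answer: 20 23 8

Derivation:
A = 11^16 mod 31  (bits of 16 = 10000)
  bit 0 = 1: r = r^2 * 11 mod 31 = 1^2 * 11 = 1*11 = 11
  bit 1 = 0: r = r^2 mod 31 = 11^2 = 28
  bit 2 = 0: r = r^2 mod 31 = 28^2 = 9
  bit 3 = 0: r = r^2 mod 31 = 9^2 = 19
  bit 4 = 0: r = r^2 mod 31 = 19^2 = 20
  -> A = 20
B = 11^9 mod 31  (bits of 9 = 1001)
  bit 0 = 1: r = r^2 * 11 mod 31 = 1^2 * 11 = 1*11 = 11
  bit 1 = 0: r = r^2 mod 31 = 11^2 = 28
  bit 2 = 0: r = r^2 mod 31 = 28^2 = 9
  bit 3 = 1: r = r^2 * 11 mod 31 = 9^2 * 11 = 19*11 = 23
  -> B = 23
s = B^a = 23^16 mod 31  (bits of 16 = 10000)
  bit 0 = 1: r = r^2 * 23 mod 31 = 1^2 * 23 = 1*23 = 23
  bit 1 = 0: r = r^2 mod 31 = 23^2 = 2
  bit 2 = 0: r = r^2 mod 31 = 2^2 = 4
  bit 3 = 0: r = r^2 mod 31 = 4^2 = 16
  bit 4 = 0: r = r^2 mod 31 = 16^2 = 8
  -> s = B^a = 8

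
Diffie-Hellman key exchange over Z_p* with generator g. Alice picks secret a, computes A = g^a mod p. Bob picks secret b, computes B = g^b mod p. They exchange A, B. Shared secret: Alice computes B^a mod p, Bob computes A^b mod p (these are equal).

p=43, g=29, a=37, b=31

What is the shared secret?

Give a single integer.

Answer: 18

Derivation:
A = 29^37 mod 43  (bits of 37 = 100101)
  bit 0 = 1: r = r^2 * 29 mod 43 = 1^2 * 29 = 1*29 = 29
  bit 1 = 0: r = r^2 mod 43 = 29^2 = 24
  bit 2 = 0: r = r^2 mod 43 = 24^2 = 17
  bit 3 = 1: r = r^2 * 29 mod 43 = 17^2 * 29 = 31*29 = 39
  bit 4 = 0: r = r^2 mod 43 = 39^2 = 16
  bit 5 = 1: r = r^2 * 29 mod 43 = 16^2 * 29 = 41*29 = 28
  -> A = 28
B = 29^31 mod 43  (bits of 31 = 11111)
  bit 0 = 1: r = r^2 * 29 mod 43 = 1^2 * 29 = 1*29 = 29
  bit 1 = 1: r = r^2 * 29 mod 43 = 29^2 * 29 = 24*29 = 8
  bit 2 = 1: r = r^2 * 29 mod 43 = 8^2 * 29 = 21*29 = 7
  bit 3 = 1: r = r^2 * 29 mod 43 = 7^2 * 29 = 6*29 = 2
  bit 4 = 1: r = r^2 * 29 mod 43 = 2^2 * 29 = 4*29 = 30
  -> B = 30
s = B^a = 30^37 mod 43  (bits of 37 = 100101)
  bit 0 = 1: r = r^2 * 30 mod 43 = 1^2 * 30 = 1*30 = 30
  bit 1 = 0: r = r^2 mod 43 = 30^2 = 40
  bit 2 = 0: r = r^2 mod 43 = 40^2 = 9
  bit 3 = 1: r = r^2 * 30 mod 43 = 9^2 * 30 = 38*30 = 22
  bit 4 = 0: r = r^2 mod 43 = 22^2 = 11
  bit 5 = 1: r = r^2 * 30 mod 43 = 11^2 * 30 = 35*30 = 18
  -> s = B^a = 18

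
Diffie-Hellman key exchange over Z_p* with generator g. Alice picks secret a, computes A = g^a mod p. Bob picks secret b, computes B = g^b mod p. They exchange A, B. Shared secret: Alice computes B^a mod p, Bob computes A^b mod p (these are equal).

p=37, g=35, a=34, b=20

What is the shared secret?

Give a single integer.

Answer: 7

Derivation:
A = 35^34 mod 37  (bits of 34 = 100010)
  bit 0 = 1: r = r^2 * 35 mod 37 = 1^2 * 35 = 1*35 = 35
  bit 1 = 0: r = r^2 mod 37 = 35^2 = 4
  bit 2 = 0: r = r^2 mod 37 = 4^2 = 16
  bit 3 = 0: r = r^2 mod 37 = 16^2 = 34
  bit 4 = 1: r = r^2 * 35 mod 37 = 34^2 * 35 = 9*35 = 19
  bit 5 = 0: r = r^2 mod 37 = 19^2 = 28
  -> A = 28
B = 35^20 mod 37  (bits of 20 = 10100)
  bit 0 = 1: r = r^2 * 35 mod 37 = 1^2 * 35 = 1*35 = 35
  bit 1 = 0: r = r^2 mod 37 = 35^2 = 4
  bit 2 = 1: r = r^2 * 35 mod 37 = 4^2 * 35 = 16*35 = 5
  bit 3 = 0: r = r^2 mod 37 = 5^2 = 25
  bit 4 = 0: r = r^2 mod 37 = 25^2 = 33
  -> B = 33
s = B^a = 33^34 mod 37  (bits of 34 = 100010)
  bit 0 = 1: r = r^2 * 33 mod 37 = 1^2 * 33 = 1*33 = 33
  bit 1 = 0: r = r^2 mod 37 = 33^2 = 16
  bit 2 = 0: r = r^2 mod 37 = 16^2 = 34
  bit 3 = 0: r = r^2 mod 37 = 34^2 = 9
  bit 4 = 1: r = r^2 * 33 mod 37 = 9^2 * 33 = 7*33 = 9
  bit 5 = 0: r = r^2 mod 37 = 9^2 = 7
  -> s = B^a = 7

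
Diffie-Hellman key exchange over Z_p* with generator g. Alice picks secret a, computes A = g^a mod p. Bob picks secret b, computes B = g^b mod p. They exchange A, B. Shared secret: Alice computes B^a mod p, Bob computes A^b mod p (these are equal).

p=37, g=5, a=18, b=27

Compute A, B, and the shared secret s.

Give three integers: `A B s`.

Answer: 36 31 36

Derivation:
A = 5^18 mod 37  (bits of 18 = 10010)
  bit 0 = 1: r = r^2 * 5 mod 37 = 1^2 * 5 = 1*5 = 5
  bit 1 = 0: r = r^2 mod 37 = 5^2 = 25
  bit 2 = 0: r = r^2 mod 37 = 25^2 = 33
  bit 3 = 1: r = r^2 * 5 mod 37 = 33^2 * 5 = 16*5 = 6
  bit 4 = 0: r = r^2 mod 37 = 6^2 = 36
  -> A = 36
B = 5^27 mod 37  (bits of 27 = 11011)
  bit 0 = 1: r = r^2 * 5 mod 37 = 1^2 * 5 = 1*5 = 5
  bit 1 = 1: r = r^2 * 5 mod 37 = 5^2 * 5 = 25*5 = 14
  bit 2 = 0: r = r^2 mod 37 = 14^2 = 11
  bit 3 = 1: r = r^2 * 5 mod 37 = 11^2 * 5 = 10*5 = 13
  bit 4 = 1: r = r^2 * 5 mod 37 = 13^2 * 5 = 21*5 = 31
  -> B = 31
s = B^a = 31^18 mod 37  (bits of 18 = 10010)
  bit 0 = 1: r = r^2 * 31 mod 37 = 1^2 * 31 = 1*31 = 31
  bit 1 = 0: r = r^2 mod 37 = 31^2 = 36
  bit 2 = 0: r = r^2 mod 37 = 36^2 = 1
  bit 3 = 1: r = r^2 * 31 mod 37 = 1^2 * 31 = 1*31 = 31
  bit 4 = 0: r = r^2 mod 37 = 31^2 = 36
  -> s = B^a = 36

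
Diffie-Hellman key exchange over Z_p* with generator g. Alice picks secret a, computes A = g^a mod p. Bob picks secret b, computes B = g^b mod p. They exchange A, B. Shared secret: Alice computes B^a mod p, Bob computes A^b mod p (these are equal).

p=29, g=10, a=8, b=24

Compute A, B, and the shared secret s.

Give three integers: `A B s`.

Answer: 25 23 23

Derivation:
A = 10^8 mod 29  (bits of 8 = 1000)
  bit 0 = 1: r = r^2 * 10 mod 29 = 1^2 * 10 = 1*10 = 10
  bit 1 = 0: r = r^2 mod 29 = 10^2 = 13
  bit 2 = 0: r = r^2 mod 29 = 13^2 = 24
  bit 3 = 0: r = r^2 mod 29 = 24^2 = 25
  -> A = 25
B = 10^24 mod 29  (bits of 24 = 11000)
  bit 0 = 1: r = r^2 * 10 mod 29 = 1^2 * 10 = 1*10 = 10
  bit 1 = 1: r = r^2 * 10 mod 29 = 10^2 * 10 = 13*10 = 14
  bit 2 = 0: r = r^2 mod 29 = 14^2 = 22
  bit 3 = 0: r = r^2 mod 29 = 22^2 = 20
  bit 4 = 0: r = r^2 mod 29 = 20^2 = 23
  -> B = 23
s = B^a = 23^8 mod 29  (bits of 8 = 1000)
  bit 0 = 1: r = r^2 * 23 mod 29 = 1^2 * 23 = 1*23 = 23
  bit 1 = 0: r = r^2 mod 29 = 23^2 = 7
  bit 2 = 0: r = r^2 mod 29 = 7^2 = 20
  bit 3 = 0: r = r^2 mod 29 = 20^2 = 23
  -> s = B^a = 23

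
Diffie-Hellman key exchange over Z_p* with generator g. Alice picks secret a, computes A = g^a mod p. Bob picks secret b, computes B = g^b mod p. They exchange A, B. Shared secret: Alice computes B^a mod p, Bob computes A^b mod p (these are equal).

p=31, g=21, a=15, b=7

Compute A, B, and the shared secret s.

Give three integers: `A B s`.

A = 21^15 mod 31  (bits of 15 = 1111)
  bit 0 = 1: r = r^2 * 21 mod 31 = 1^2 * 21 = 1*21 = 21
  bit 1 = 1: r = r^2 * 21 mod 31 = 21^2 * 21 = 7*21 = 23
  bit 2 = 1: r = r^2 * 21 mod 31 = 23^2 * 21 = 2*21 = 11
  bit 3 = 1: r = r^2 * 21 mod 31 = 11^2 * 21 = 28*21 = 30
  -> A = 30
B = 21^7 mod 31  (bits of 7 = 111)
  bit 0 = 1: r = r^2 * 21 mod 31 = 1^2 * 21 = 1*21 = 21
  bit 1 = 1: r = r^2 * 21 mod 31 = 21^2 * 21 = 7*21 = 23
  bit 2 = 1: r = r^2 * 21 mod 31 = 23^2 * 21 = 2*21 = 11
  -> B = 11
s = B^a = 11^15 mod 31  (bits of 15 = 1111)
  bit 0 = 1: r = r^2 * 11 mod 31 = 1^2 * 11 = 1*11 = 11
  bit 1 = 1: r = r^2 * 11 mod 31 = 11^2 * 11 = 28*11 = 29
  bit 2 = 1: r = r^2 * 11 mod 31 = 29^2 * 11 = 4*11 = 13
  bit 3 = 1: r = r^2 * 11 mod 31 = 13^2 * 11 = 14*11 = 30
  -> s = B^a = 30

Answer: 30 11 30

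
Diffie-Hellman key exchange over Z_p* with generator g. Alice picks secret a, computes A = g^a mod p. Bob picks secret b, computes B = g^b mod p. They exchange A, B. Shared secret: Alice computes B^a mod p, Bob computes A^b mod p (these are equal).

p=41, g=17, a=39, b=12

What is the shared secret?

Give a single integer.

Answer: 25

Derivation:
A = 17^39 mod 41  (bits of 39 = 100111)
  bit 0 = 1: r = r^2 * 17 mod 41 = 1^2 * 17 = 1*17 = 17
  bit 1 = 0: r = r^2 mod 41 = 17^2 = 2
  bit 2 = 0: r = r^2 mod 41 = 2^2 = 4
  bit 3 = 1: r = r^2 * 17 mod 41 = 4^2 * 17 = 16*17 = 26
  bit 4 = 1: r = r^2 * 17 mod 41 = 26^2 * 17 = 20*17 = 12
  bit 5 = 1: r = r^2 * 17 mod 41 = 12^2 * 17 = 21*17 = 29
  -> A = 29
B = 17^12 mod 41  (bits of 12 = 1100)
  bit 0 = 1: r = r^2 * 17 mod 41 = 1^2 * 17 = 1*17 = 17
  bit 1 = 1: r = r^2 * 17 mod 41 = 17^2 * 17 = 2*17 = 34
  bit 2 = 0: r = r^2 mod 41 = 34^2 = 8
  bit 3 = 0: r = r^2 mod 41 = 8^2 = 23
  -> B = 23
s = B^a = 23^39 mod 41  (bits of 39 = 100111)
  bit 0 = 1: r = r^2 * 23 mod 41 = 1^2 * 23 = 1*23 = 23
  bit 1 = 0: r = r^2 mod 41 = 23^2 = 37
  bit 2 = 0: r = r^2 mod 41 = 37^2 = 16
  bit 3 = 1: r = r^2 * 23 mod 41 = 16^2 * 23 = 10*23 = 25
  bit 4 = 1: r = r^2 * 23 mod 41 = 25^2 * 23 = 10*23 = 25
  bit 5 = 1: r = r^2 * 23 mod 41 = 25^2 * 23 = 10*23 = 25
  -> s = B^a = 25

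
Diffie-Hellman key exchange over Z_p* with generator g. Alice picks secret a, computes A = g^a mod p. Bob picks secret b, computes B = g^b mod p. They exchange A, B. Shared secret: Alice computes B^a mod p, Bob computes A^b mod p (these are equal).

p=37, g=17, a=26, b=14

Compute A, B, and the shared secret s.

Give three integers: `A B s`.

Answer: 4 3 12

Derivation:
A = 17^26 mod 37  (bits of 26 = 11010)
  bit 0 = 1: r = r^2 * 17 mod 37 = 1^2 * 17 = 1*17 = 17
  bit 1 = 1: r = r^2 * 17 mod 37 = 17^2 * 17 = 30*17 = 29
  bit 2 = 0: r = r^2 mod 37 = 29^2 = 27
  bit 3 = 1: r = r^2 * 17 mod 37 = 27^2 * 17 = 26*17 = 35
  bit 4 = 0: r = r^2 mod 37 = 35^2 = 4
  -> A = 4
B = 17^14 mod 37  (bits of 14 = 1110)
  bit 0 = 1: r = r^2 * 17 mod 37 = 1^2 * 17 = 1*17 = 17
  bit 1 = 1: r = r^2 * 17 mod 37 = 17^2 * 17 = 30*17 = 29
  bit 2 = 1: r = r^2 * 17 mod 37 = 29^2 * 17 = 27*17 = 15
  bit 3 = 0: r = r^2 mod 37 = 15^2 = 3
  -> B = 3
s = B^a = 3^26 mod 37  (bits of 26 = 11010)
  bit 0 = 1: r = r^2 * 3 mod 37 = 1^2 * 3 = 1*3 = 3
  bit 1 = 1: r = r^2 * 3 mod 37 = 3^2 * 3 = 9*3 = 27
  bit 2 = 0: r = r^2 mod 37 = 27^2 = 26
  bit 3 = 1: r = r^2 * 3 mod 37 = 26^2 * 3 = 10*3 = 30
  bit 4 = 0: r = r^2 mod 37 = 30^2 = 12
  -> s = B^a = 12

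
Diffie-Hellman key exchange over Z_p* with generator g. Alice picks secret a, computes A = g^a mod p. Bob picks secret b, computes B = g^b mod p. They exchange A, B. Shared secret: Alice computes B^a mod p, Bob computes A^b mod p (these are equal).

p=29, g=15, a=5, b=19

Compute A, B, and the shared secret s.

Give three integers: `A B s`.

Answer: 10 19 21

Derivation:
A = 15^5 mod 29  (bits of 5 = 101)
  bit 0 = 1: r = r^2 * 15 mod 29 = 1^2 * 15 = 1*15 = 15
  bit 1 = 0: r = r^2 mod 29 = 15^2 = 22
  bit 2 = 1: r = r^2 * 15 mod 29 = 22^2 * 15 = 20*15 = 10
  -> A = 10
B = 15^19 mod 29  (bits of 19 = 10011)
  bit 0 = 1: r = r^2 * 15 mod 29 = 1^2 * 15 = 1*15 = 15
  bit 1 = 0: r = r^2 mod 29 = 15^2 = 22
  bit 2 = 0: r = r^2 mod 29 = 22^2 = 20
  bit 3 = 1: r = r^2 * 15 mod 29 = 20^2 * 15 = 23*15 = 26
  bit 4 = 1: r = r^2 * 15 mod 29 = 26^2 * 15 = 9*15 = 19
  -> B = 19
s = B^a = 19^5 mod 29  (bits of 5 = 101)
  bit 0 = 1: r = r^2 * 19 mod 29 = 1^2 * 19 = 1*19 = 19
  bit 1 = 0: r = r^2 mod 29 = 19^2 = 13
  bit 2 = 1: r = r^2 * 19 mod 29 = 13^2 * 19 = 24*19 = 21
  -> s = B^a = 21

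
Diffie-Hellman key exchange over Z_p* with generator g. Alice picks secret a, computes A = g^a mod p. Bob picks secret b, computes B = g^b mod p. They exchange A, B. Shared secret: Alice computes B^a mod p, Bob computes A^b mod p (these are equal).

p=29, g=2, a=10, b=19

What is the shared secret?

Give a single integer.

A = 2^10 mod 29  (bits of 10 = 1010)
  bit 0 = 1: r = r^2 * 2 mod 29 = 1^2 * 2 = 1*2 = 2
  bit 1 = 0: r = r^2 mod 29 = 2^2 = 4
  bit 2 = 1: r = r^2 * 2 mod 29 = 4^2 * 2 = 16*2 = 3
  bit 3 = 0: r = r^2 mod 29 = 3^2 = 9
  -> A = 9
B = 2^19 mod 29  (bits of 19 = 10011)
  bit 0 = 1: r = r^2 * 2 mod 29 = 1^2 * 2 = 1*2 = 2
  bit 1 = 0: r = r^2 mod 29 = 2^2 = 4
  bit 2 = 0: r = r^2 mod 29 = 4^2 = 16
  bit 3 = 1: r = r^2 * 2 mod 29 = 16^2 * 2 = 24*2 = 19
  bit 4 = 1: r = r^2 * 2 mod 29 = 19^2 * 2 = 13*2 = 26
  -> B = 26
s = B^a = 26^10 mod 29  (bits of 10 = 1010)
  bit 0 = 1: r = r^2 * 26 mod 29 = 1^2 * 26 = 1*26 = 26
  bit 1 = 0: r = r^2 mod 29 = 26^2 = 9
  bit 2 = 1: r = r^2 * 26 mod 29 = 9^2 * 26 = 23*26 = 18
  bit 3 = 0: r = r^2 mod 29 = 18^2 = 5
  -> s = B^a = 5

Answer: 5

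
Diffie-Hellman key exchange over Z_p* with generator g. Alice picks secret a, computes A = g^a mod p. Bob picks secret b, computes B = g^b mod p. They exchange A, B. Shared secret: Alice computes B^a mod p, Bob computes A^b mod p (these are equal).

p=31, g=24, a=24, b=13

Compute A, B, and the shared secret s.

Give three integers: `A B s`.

Answer: 8 12 16

Derivation:
A = 24^24 mod 31  (bits of 24 = 11000)
  bit 0 = 1: r = r^2 * 24 mod 31 = 1^2 * 24 = 1*24 = 24
  bit 1 = 1: r = r^2 * 24 mod 31 = 24^2 * 24 = 18*24 = 29
  bit 2 = 0: r = r^2 mod 31 = 29^2 = 4
  bit 3 = 0: r = r^2 mod 31 = 4^2 = 16
  bit 4 = 0: r = r^2 mod 31 = 16^2 = 8
  -> A = 8
B = 24^13 mod 31  (bits of 13 = 1101)
  bit 0 = 1: r = r^2 * 24 mod 31 = 1^2 * 24 = 1*24 = 24
  bit 1 = 1: r = r^2 * 24 mod 31 = 24^2 * 24 = 18*24 = 29
  bit 2 = 0: r = r^2 mod 31 = 29^2 = 4
  bit 3 = 1: r = r^2 * 24 mod 31 = 4^2 * 24 = 16*24 = 12
  -> B = 12
s = B^a = 12^24 mod 31  (bits of 24 = 11000)
  bit 0 = 1: r = r^2 * 12 mod 31 = 1^2 * 12 = 1*12 = 12
  bit 1 = 1: r = r^2 * 12 mod 31 = 12^2 * 12 = 20*12 = 23
  bit 2 = 0: r = r^2 mod 31 = 23^2 = 2
  bit 3 = 0: r = r^2 mod 31 = 2^2 = 4
  bit 4 = 0: r = r^2 mod 31 = 4^2 = 16
  -> s = B^a = 16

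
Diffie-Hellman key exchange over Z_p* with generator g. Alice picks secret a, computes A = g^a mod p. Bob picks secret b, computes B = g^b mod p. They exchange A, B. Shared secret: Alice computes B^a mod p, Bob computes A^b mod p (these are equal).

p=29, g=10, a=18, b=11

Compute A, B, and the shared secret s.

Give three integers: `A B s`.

Answer: 5 2 13

Derivation:
A = 10^18 mod 29  (bits of 18 = 10010)
  bit 0 = 1: r = r^2 * 10 mod 29 = 1^2 * 10 = 1*10 = 10
  bit 1 = 0: r = r^2 mod 29 = 10^2 = 13
  bit 2 = 0: r = r^2 mod 29 = 13^2 = 24
  bit 3 = 1: r = r^2 * 10 mod 29 = 24^2 * 10 = 25*10 = 18
  bit 4 = 0: r = r^2 mod 29 = 18^2 = 5
  -> A = 5
B = 10^11 mod 29  (bits of 11 = 1011)
  bit 0 = 1: r = r^2 * 10 mod 29 = 1^2 * 10 = 1*10 = 10
  bit 1 = 0: r = r^2 mod 29 = 10^2 = 13
  bit 2 = 1: r = r^2 * 10 mod 29 = 13^2 * 10 = 24*10 = 8
  bit 3 = 1: r = r^2 * 10 mod 29 = 8^2 * 10 = 6*10 = 2
  -> B = 2
s = B^a = 2^18 mod 29  (bits of 18 = 10010)
  bit 0 = 1: r = r^2 * 2 mod 29 = 1^2 * 2 = 1*2 = 2
  bit 1 = 0: r = r^2 mod 29 = 2^2 = 4
  bit 2 = 0: r = r^2 mod 29 = 4^2 = 16
  bit 3 = 1: r = r^2 * 2 mod 29 = 16^2 * 2 = 24*2 = 19
  bit 4 = 0: r = r^2 mod 29 = 19^2 = 13
  -> s = B^a = 13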